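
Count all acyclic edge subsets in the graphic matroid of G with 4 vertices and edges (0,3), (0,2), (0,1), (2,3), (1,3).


An independent set in a graphic matroid is an acyclic edge subset.
G has 4 vertices and 5 edges.
Enumerate all 2^5 = 32 subsets, checking for acyclicity.
Total independent sets = 24.

24


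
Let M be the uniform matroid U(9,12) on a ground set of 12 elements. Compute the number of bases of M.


Bases of U(9,12) are all 9-element subsets of the 12-element ground set.
Number of bases = C(12,9).
(12 choose 9) = 220.

220


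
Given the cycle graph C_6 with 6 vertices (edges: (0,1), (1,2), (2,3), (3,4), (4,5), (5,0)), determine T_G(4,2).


T(C_6; x,y) = x + x^2 + ... + x^(5) + y.
T(4,2) = 4^1 + 4^2 + 4^3 + 4^4 + 4^5 + 2
= 4 + 16 + 64 + 256 + 1024 + 2
= 1366.

1366


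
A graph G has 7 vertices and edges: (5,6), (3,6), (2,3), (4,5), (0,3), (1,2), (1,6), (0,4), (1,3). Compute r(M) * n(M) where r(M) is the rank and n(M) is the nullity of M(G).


r(M) = |V| - c = 7 - 1 = 6.
nullity = |E| - r(M) = 9 - 6 = 3.
Product = 6 * 3 = 18.

18


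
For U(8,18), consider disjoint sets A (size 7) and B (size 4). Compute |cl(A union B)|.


|A union B| = 7 + 4 = 11 (disjoint).
In U(8,18), cl(S) = S if |S| < 8, else cl(S) = E.
Since 11 >= 8, cl(A union B) = E.
|cl(A union B)| = 18.

18


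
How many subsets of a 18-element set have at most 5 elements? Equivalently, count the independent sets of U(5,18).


Independent sets of U(5,18) are all subsets of size <= 5.
Count = (18 choose 0) + (18 choose 1) + (18 choose 2) + (18 choose 3) + (18 choose 4) + (18 choose 5)
     = 1 + 18 + 153 + 816 + 3060 + 8568
     = 12616.

12616


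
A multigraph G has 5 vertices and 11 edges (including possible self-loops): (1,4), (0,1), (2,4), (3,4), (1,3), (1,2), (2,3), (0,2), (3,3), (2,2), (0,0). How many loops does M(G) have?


In a graphic matroid, a loop is a self-loop edge (u,u) with rank 0.
Examining all 11 edges for self-loops...
Self-loops found: (3,3), (2,2), (0,0)
Number of loops = 3.

3


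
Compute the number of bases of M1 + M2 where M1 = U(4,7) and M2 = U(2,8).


Bases of a direct sum M1 + M2: |B| = |B(M1)| * |B(M2)|.
|B(U(4,7))| = C(7,4) = 35.
|B(U(2,8))| = C(8,2) = 28.
Total bases = 35 * 28 = 980.

980


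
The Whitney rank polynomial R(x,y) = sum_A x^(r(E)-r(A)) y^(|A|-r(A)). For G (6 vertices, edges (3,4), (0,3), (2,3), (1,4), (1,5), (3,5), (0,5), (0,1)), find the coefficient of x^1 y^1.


R(x,y) = sum over A in 2^E of x^(r(E)-r(A)) * y^(|A|-r(A)).
G has 6 vertices, 8 edges. r(E) = 5.
Enumerate all 2^8 = 256 subsets.
Count subsets with r(E)-r(A)=1 and |A|-r(A)=1: 31.

31


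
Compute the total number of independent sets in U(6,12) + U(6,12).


For a direct sum, |I(M1+M2)| = |I(M1)| * |I(M2)|.
|I(U(6,12))| = sum C(12,k) for k=0..6 = 2510.
|I(U(6,12))| = sum C(12,k) for k=0..6 = 2510.
Total = 2510 * 2510 = 6300100.

6300100


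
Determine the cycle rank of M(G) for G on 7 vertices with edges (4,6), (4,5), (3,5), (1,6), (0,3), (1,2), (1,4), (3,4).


Cycle rank (nullity) = |E| - r(M) = |E| - (|V| - c).
|E| = 8, |V| = 7, c = 1.
Nullity = 8 - (7 - 1) = 8 - 6 = 2.

2


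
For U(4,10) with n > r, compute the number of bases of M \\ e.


Deleting e from U(4,10) gives U(4,9) since n > r.
Bases of U(4,9) = C(9,4) = (9 * 8 * 7 * 6) / (1 * 2 * 3 * 4) = 126.

126


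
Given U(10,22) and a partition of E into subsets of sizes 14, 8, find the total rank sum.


r(Ai) = min(|Ai|, 10) for each part.
Sum = min(14,10) + min(8,10)
    = 10 + 8
    = 18.

18


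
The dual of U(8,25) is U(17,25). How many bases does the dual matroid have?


The dual of U(r,n) is U(n-r, n) = U(17,25).
Bases of U(17,25) are all (17)-element subsets.
|B(M*)| = C(25,17) = 25! / (17! * 8!) = 1081575.

1081575


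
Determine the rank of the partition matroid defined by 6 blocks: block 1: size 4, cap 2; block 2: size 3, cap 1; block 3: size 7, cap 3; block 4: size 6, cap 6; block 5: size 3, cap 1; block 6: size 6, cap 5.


Rank of a partition matroid = sum of min(|Si|, ci) for each block.
= min(4,2) + min(3,1) + min(7,3) + min(6,6) + min(3,1) + min(6,5)
= 2 + 1 + 3 + 6 + 1 + 5
= 18.

18


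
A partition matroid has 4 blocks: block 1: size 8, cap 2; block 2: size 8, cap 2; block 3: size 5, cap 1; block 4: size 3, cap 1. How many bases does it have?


A basis picks exactly ci elements from block i.
Number of bases = product of C(|Si|, ci).
= C(8,2) * C(8,2) * C(5,1) * C(3,1)
= 28 * 28 * 5 * 3
= 11760.

11760


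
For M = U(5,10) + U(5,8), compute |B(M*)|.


(M1+M2)* = M1* + M2*.
M1* = U(5,10), bases: C(10,5) = 252.
M2* = U(3,8), bases: C(8,3) = 56.
|B(M*)| = 252 * 56 = 14112.

14112


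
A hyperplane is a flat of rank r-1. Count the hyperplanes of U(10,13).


Hyperplanes of U(10,13) are flats of rank 9.
In a uniform matroid, these are exactly the (9)-element subsets.
Count = (13 choose 9) = 715.

715


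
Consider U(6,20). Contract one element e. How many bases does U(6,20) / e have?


Contracting e from U(6,20) gives U(5,19).
Bases of U(5,19) = C(19,5) = 11628.

11628


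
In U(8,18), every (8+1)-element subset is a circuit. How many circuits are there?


In U(8,18), circuits are the (9)-element subsets.
Any set of 9 elements is dependent, and removing any one element gives
an independent set of size 8, so it is a minimal dependent set.
Number of circuits = C(18,9) = 18! / (9! * 9!) = 48620.

48620


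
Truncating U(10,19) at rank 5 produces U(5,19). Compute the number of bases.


Truncating U(10,19) to rank 5 gives U(5,19).
Bases of U(5,19) are all 5-element subsets of 19 elements.
Number of bases = C(19,5) = 11628.

11628


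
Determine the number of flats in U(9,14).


Flats of U(9,14): every subset of size < 9 is a flat, plus E itself.
Count = C(14,0) + C(14,1) + C(14,2) + C(14,3) + C(14,4) + C(14,5) + C(14,6) + C(14,7) + C(14,8) + 1
     = 1 + 14 + 91 + 364 + 1001 + 2002 + 3003 + 3432 + 3003 + 1
     = 12912.

12912


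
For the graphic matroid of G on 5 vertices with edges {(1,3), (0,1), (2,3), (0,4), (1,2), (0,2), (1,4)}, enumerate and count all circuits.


A circuit in a graphic matroid = edge set of a simple cycle.
G has 5 vertices and 7 edges.
Enumerating all minimal edge subsets forming cycles...
Total circuits found: 6.

6


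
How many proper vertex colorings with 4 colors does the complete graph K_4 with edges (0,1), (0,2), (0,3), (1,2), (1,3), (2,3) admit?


P(K_4, k) = k(k-1)(k-2)...(k-3).
P(4) = (4) * (3) * (2) * (1) = 24.

24


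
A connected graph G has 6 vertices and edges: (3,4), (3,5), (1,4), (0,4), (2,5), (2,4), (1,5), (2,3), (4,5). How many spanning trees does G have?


By Kirchhoff's matrix tree theorem, the number of spanning trees equals
the determinant of any cofactor of the Laplacian matrix L.
G has 6 vertices and 9 edges.
Computing the (5 x 5) cofactor determinant gives 40.

40


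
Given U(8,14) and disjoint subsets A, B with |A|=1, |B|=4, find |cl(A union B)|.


|A union B| = 1 + 4 = 5 (disjoint).
In U(8,14), cl(S) = S if |S| < 8, else cl(S) = E.
Since 5 < 8, cl(A union B) = A union B.
|cl(A union B)| = 5.

5


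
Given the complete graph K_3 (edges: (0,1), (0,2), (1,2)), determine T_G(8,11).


T(K_3; x,y) = x^2 + x + y.
T(8,11) = 64 + 8 + 11 = 83.

83


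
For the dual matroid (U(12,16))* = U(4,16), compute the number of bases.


The dual of U(r,n) is U(n-r, n) = U(4,16).
Bases of U(4,16) are all (4)-element subsets.
|B(M*)| = C(16,4) = 16! / (4! * 12!) = 1820.

1820


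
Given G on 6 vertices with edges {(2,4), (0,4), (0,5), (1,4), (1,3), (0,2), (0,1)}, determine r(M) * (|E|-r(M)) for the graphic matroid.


r(M) = |V| - c = 6 - 1 = 5.
nullity = |E| - r(M) = 7 - 5 = 2.
Product = 5 * 2 = 10.

10


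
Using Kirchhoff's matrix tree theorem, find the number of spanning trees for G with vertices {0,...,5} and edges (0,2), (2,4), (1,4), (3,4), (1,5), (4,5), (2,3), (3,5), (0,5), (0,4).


By Kirchhoff's matrix tree theorem, the number of spanning trees equals
the determinant of any cofactor of the Laplacian matrix L.
G has 6 vertices and 10 edges.
Computing the (5 x 5) cofactor determinant gives 111.

111


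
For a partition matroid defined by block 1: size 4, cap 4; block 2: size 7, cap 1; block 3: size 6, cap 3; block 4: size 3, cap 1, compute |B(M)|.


A basis picks exactly ci elements from block i.
Number of bases = product of C(|Si|, ci).
= C(4,4) * C(7,1) * C(6,3) * C(3,1)
= 1 * 7 * 20 * 3
= 420.

420


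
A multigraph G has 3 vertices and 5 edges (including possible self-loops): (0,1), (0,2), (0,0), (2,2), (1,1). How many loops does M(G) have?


In a graphic matroid, a loop is a self-loop edge (u,u) with rank 0.
Examining all 5 edges for self-loops...
Self-loops found: (0,0), (2,2), (1,1)
Number of loops = 3.

3


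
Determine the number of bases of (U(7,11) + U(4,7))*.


(M1+M2)* = M1* + M2*.
M1* = U(4,11), bases: C(11,4) = 330.
M2* = U(3,7), bases: C(7,3) = 35.
|B(M*)| = 330 * 35 = 11550.

11550


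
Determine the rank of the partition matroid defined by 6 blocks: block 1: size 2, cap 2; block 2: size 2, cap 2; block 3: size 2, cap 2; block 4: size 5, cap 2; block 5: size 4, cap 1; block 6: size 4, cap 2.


Rank of a partition matroid = sum of min(|Si|, ci) for each block.
= min(2,2) + min(2,2) + min(2,2) + min(5,2) + min(4,1) + min(4,2)
= 2 + 2 + 2 + 2 + 1 + 2
= 11.

11


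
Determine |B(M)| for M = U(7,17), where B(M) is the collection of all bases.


Bases of U(7,17) are all 7-element subsets of the 17-element ground set.
Number of bases = C(17,7).
C(17,7) = 19448.

19448


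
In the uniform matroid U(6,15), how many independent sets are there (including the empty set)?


Independent sets of U(6,15) are all subsets of size <= 6.
Count = C(15,0) + C(15,1) + C(15,2) + C(15,3) + C(15,4) + C(15,5) + C(15,6)
     = 1 + 15 + 105 + 455 + 1365 + 3003 + 5005
     = 9949.

9949


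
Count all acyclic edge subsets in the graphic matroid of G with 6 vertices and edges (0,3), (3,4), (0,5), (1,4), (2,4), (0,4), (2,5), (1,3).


An independent set in a graphic matroid is an acyclic edge subset.
G has 6 vertices and 8 edges.
Enumerate all 2^8 = 256 subsets, checking for acyclicity.
Total independent sets = 178.

178


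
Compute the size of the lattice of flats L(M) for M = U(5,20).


Flats of U(5,20): every subset of size < 5 is a flat, plus E itself.
Count = C(20,0) + C(20,1) + C(20,2) + C(20,3) + C(20,4) + 1
     = 1 + 20 + 190 + 1140 + 4845 + 1
     = 6197.

6197


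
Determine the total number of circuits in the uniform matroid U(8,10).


In U(8,10), circuits are the (9)-element subsets.
Any set of 9 elements is dependent, and removing any one element gives
an independent set of size 8, so it is a minimal dependent set.
Number of circuits = C(10,9) = 10! / (9! * 1!) = 10.

10


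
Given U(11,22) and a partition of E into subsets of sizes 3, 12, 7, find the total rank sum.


r(Ai) = min(|Ai|, 11) for each part.
Sum = min(3,11) + min(12,11) + min(7,11)
    = 3 + 11 + 7
    = 21.

21


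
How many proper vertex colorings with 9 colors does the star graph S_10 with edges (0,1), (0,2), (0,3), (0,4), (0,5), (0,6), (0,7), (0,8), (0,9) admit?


P(tree, k) = k * (k-1)^(9) for any tree on 10 vertices.
P(9) = 9 * 8^9 = 9 * 134217728 = 1207959552.

1207959552


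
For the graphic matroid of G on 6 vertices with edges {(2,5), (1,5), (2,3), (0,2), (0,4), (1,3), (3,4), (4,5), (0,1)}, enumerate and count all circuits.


A circuit in a graphic matroid = edge set of a simple cycle.
G has 6 vertices and 9 edges.
Enumerating all minimal edge subsets forming cycles...
Total circuits found: 15.

15


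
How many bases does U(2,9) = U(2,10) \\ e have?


Deleting e from U(2,10) gives U(2,9) since n > r.
Bases of U(2,9) = (9 choose 2) = 36.

36


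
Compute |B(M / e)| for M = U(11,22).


Contracting e from U(11,22) gives U(10,21).
Bases of U(10,21) = C(21,10) = 21! / (10! * 11!) = 352716.

352716


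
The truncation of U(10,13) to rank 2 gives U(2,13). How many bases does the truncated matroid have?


Truncating U(10,13) to rank 2 gives U(2,13).
Bases of U(2,13) are all 2-element subsets of 13 elements.
Number of bases = C(13,2) = 13! / (2! * 11!) = 78.

78


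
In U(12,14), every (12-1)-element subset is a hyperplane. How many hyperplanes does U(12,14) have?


Hyperplanes of U(12,14) are flats of rank 11.
In a uniform matroid, these are exactly the (11)-element subsets.
Count = C(14,11) = 14! / (11! * 3!) = 364.

364


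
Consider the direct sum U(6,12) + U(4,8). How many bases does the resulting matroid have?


Bases of a direct sum M1 + M2: |B| = |B(M1)| * |B(M2)|.
|B(U(6,12))| = C(12,6) = 924.
|B(U(4,8))| = C(8,4) = 70.
Total bases = 924 * 70 = 64680.

64680


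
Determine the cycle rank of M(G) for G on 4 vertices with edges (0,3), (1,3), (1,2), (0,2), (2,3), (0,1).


Cycle rank (nullity) = |E| - r(M) = |E| - (|V| - c).
|E| = 6, |V| = 4, c = 1.
Nullity = 6 - (4 - 1) = 6 - 3 = 3.

3


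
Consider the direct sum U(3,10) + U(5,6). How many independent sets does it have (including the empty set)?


For a direct sum, |I(M1+M2)| = |I(M1)| * |I(M2)|.
|I(U(3,10))| = sum C(10,k) for k=0..3 = 176.
|I(U(5,6))| = sum C(6,k) for k=0..5 = 63.
Total = 176 * 63 = 11088.

11088


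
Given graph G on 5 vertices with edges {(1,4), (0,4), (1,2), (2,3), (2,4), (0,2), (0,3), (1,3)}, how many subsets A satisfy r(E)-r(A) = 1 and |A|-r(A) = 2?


R(x,y) = sum over A in 2^E of x^(r(E)-r(A)) * y^(|A|-r(A)).
G has 5 vertices, 8 edges. r(E) = 4.
Enumerate all 2^8 = 256 subsets.
Count subsets with r(E)-r(A)=1 and |A|-r(A)=2: 4.

4


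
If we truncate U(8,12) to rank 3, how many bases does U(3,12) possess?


Truncating U(8,12) to rank 3 gives U(3,12).
Bases of U(3,12) are all 3-element subsets of 12 elements.
Number of bases = C(12,3) = 12! / (3! * 9!) = 220.

220


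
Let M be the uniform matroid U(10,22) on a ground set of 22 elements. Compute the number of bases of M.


Bases of U(10,22) are all 10-element subsets of the 22-element ground set.
Number of bases = C(22,10).
C(22,10) = 646646.

646646


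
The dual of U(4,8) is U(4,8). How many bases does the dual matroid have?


The dual of U(r,n) is U(n-r, n) = U(4,8).
Bases of U(4,8) are all (4)-element subsets.
|B(M*)| = C(8,4) = 8! / (4! * 4!) = 70.

70


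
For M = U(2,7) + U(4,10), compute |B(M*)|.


(M1+M2)* = M1* + M2*.
M1* = U(5,7), bases: C(7,5) = 21.
M2* = U(6,10), bases: C(10,6) = 210.
|B(M*)| = 21 * 210 = 4410.

4410


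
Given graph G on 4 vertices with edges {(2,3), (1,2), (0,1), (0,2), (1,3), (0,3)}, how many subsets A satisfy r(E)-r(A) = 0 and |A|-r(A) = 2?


R(x,y) = sum over A in 2^E of x^(r(E)-r(A)) * y^(|A|-r(A)).
G has 4 vertices, 6 edges. r(E) = 3.
Enumerate all 2^6 = 64 subsets.
Count subsets with r(E)-r(A)=0 and |A|-r(A)=2: 6.

6


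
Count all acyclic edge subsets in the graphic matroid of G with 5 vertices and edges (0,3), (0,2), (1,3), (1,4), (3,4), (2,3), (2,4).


An independent set in a graphic matroid is an acyclic edge subset.
G has 5 vertices and 7 edges.
Enumerate all 2^7 = 128 subsets, checking for acyclicity.
Total independent sets = 82.

82


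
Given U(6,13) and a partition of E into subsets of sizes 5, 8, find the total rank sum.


r(Ai) = min(|Ai|, 6) for each part.
Sum = min(5,6) + min(8,6)
    = 5 + 6
    = 11.

11


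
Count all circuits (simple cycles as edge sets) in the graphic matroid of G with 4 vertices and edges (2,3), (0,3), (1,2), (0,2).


A circuit in a graphic matroid = edge set of a simple cycle.
G has 4 vertices and 4 edges.
Enumerating all minimal edge subsets forming cycles...
Total circuits found: 1.

1


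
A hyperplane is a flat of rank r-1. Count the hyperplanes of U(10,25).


Hyperplanes of U(10,25) are flats of rank 9.
In a uniform matroid, these are exactly the (9)-element subsets.
Count = C(25,9) = 2042975.

2042975


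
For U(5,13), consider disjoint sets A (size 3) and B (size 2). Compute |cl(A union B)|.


|A union B| = 3 + 2 = 5 (disjoint).
In U(5,13), cl(S) = S if |S| < 5, else cl(S) = E.
Since 5 >= 5, cl(A union B) = E.
|cl(A union B)| = 13.

13


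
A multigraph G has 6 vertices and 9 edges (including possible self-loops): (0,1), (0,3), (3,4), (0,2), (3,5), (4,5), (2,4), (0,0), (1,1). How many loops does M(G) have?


In a graphic matroid, a loop is a self-loop edge (u,u) with rank 0.
Examining all 9 edges for self-loops...
Self-loops found: (0,0), (1,1)
Number of loops = 2.

2


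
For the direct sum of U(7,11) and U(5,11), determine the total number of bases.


Bases of a direct sum M1 + M2: |B| = |B(M1)| * |B(M2)|.
|B(U(7,11))| = C(11,7) = 330.
|B(U(5,11))| = C(11,5) = 462.
Total bases = 330 * 462 = 152460.

152460


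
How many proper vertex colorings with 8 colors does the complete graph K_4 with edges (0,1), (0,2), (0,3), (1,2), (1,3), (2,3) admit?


P(K_4, k) = k(k-1)(k-2)...(k-3).
P(8) = (8) * (7) * (6) * (5) = 1680.

1680


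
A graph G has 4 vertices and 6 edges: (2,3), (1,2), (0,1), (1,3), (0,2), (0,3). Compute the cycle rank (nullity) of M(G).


Cycle rank (nullity) = |E| - r(M) = |E| - (|V| - c).
|E| = 6, |V| = 4, c = 1.
Nullity = 6 - (4 - 1) = 6 - 3 = 3.

3


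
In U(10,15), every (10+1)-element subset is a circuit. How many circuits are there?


In U(10,15), circuits are the (11)-element subsets.
Any set of 11 elements is dependent, and removing any one element gives
an independent set of size 10, so it is a minimal dependent set.
Number of circuits = C(15,11) = 1365.

1365


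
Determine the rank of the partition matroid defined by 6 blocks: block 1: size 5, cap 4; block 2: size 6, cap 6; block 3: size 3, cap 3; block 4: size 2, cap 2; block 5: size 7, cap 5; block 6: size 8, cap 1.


Rank of a partition matroid = sum of min(|Si|, ci) for each block.
= min(5,4) + min(6,6) + min(3,3) + min(2,2) + min(7,5) + min(8,1)
= 4 + 6 + 3 + 2 + 5 + 1
= 21.

21


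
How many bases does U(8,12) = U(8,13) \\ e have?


Deleting e from U(8,13) gives U(8,12) since n > r.
Bases of U(8,12) = C(12,8) = 495.

495


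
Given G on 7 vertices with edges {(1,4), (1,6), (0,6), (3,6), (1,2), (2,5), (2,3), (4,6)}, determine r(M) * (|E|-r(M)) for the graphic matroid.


r(M) = |V| - c = 7 - 1 = 6.
nullity = |E| - r(M) = 8 - 6 = 2.
Product = 6 * 2 = 12.

12


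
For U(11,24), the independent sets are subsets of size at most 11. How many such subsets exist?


Independent sets of U(11,24) are all subsets of size <= 11.
Count = C(24,0) + C(24,1) + C(24,2) + C(24,3) + C(24,4) + C(24,5) + C(24,6) + C(24,7) + C(24,8) + C(24,9) + C(24,10) + C(24,11)
     = 1 + 24 + 276 + 2024 + 10626 + 42504 + 134596 + 346104 + 735471 + 1307504 + 1961256 + 2496144
     = 7036530.

7036530


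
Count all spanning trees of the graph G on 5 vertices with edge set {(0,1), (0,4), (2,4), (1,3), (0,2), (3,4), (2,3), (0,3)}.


By Kirchhoff's matrix tree theorem, the number of spanning trees equals
the determinant of any cofactor of the Laplacian matrix L.
G has 5 vertices and 8 edges.
Computing the (4 x 4) cofactor determinant gives 40.

40


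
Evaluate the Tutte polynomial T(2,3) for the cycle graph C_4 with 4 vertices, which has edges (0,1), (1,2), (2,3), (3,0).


T(C_4; x,y) = x + x^2 + ... + x^(3) + y.
T(2,3) = 2^1 + 2^2 + 2^3 + 3
= 2 + 4 + 8 + 3
= 17.

17


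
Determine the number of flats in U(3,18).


Flats of U(3,18): every subset of size < 3 is a flat, plus E itself.
Count = C(18,0) + C(18,1) + C(18,2) + 1
     = 1 + 18 + 153 + 1
     = 173.

173


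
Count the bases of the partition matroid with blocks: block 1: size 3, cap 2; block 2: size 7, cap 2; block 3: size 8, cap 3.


A basis picks exactly ci elements from block i.
Number of bases = product of C(|Si|, ci).
= C(3,2) * C(7,2) * C(8,3)
= 3 * 21 * 56
= 3528.

3528


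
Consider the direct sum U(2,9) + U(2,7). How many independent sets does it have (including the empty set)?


For a direct sum, |I(M1+M2)| = |I(M1)| * |I(M2)|.
|I(U(2,9))| = sum C(9,k) for k=0..2 = 46.
|I(U(2,7))| = sum C(7,k) for k=0..2 = 29.
Total = 46 * 29 = 1334.

1334


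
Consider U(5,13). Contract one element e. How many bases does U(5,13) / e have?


Contracting e from U(5,13) gives U(4,12).
Bases of U(4,12) = (12 choose 4) = 495.

495


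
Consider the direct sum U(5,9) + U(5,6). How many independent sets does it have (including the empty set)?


For a direct sum, |I(M1+M2)| = |I(M1)| * |I(M2)|.
|I(U(5,9))| = sum C(9,k) for k=0..5 = 382.
|I(U(5,6))| = sum C(6,k) for k=0..5 = 63.
Total = 382 * 63 = 24066.

24066


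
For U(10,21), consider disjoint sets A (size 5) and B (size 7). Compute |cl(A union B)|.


|A union B| = 5 + 7 = 12 (disjoint).
In U(10,21), cl(S) = S if |S| < 10, else cl(S) = E.
Since 12 >= 10, cl(A union B) = E.
|cl(A union B)| = 21.

21


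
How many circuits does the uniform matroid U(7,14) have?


In U(7,14), circuits are the (8)-element subsets.
Any set of 8 elements is dependent, and removing any one element gives
an independent set of size 7, so it is a minimal dependent set.
Number of circuits = (14 choose 8) = 3003.

3003


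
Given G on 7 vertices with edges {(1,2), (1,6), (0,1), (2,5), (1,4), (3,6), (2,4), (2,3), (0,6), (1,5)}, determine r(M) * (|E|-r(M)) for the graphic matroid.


r(M) = |V| - c = 7 - 1 = 6.
nullity = |E| - r(M) = 10 - 6 = 4.
Product = 6 * 4 = 24.

24


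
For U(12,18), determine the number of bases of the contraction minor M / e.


Contracting e from U(12,18) gives U(11,17).
Bases of U(11,17) = C(17,11) = 17! / (11! * 6!) = 12376.

12376


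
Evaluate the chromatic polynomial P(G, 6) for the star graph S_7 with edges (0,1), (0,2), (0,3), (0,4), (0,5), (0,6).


P(tree, k) = k * (k-1)^(6) for any tree on 7 vertices.
P(6) = 6 * 5^6 = 6 * 15625 = 93750.

93750


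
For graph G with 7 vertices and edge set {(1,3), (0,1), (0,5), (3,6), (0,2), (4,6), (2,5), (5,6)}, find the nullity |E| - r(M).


Cycle rank (nullity) = |E| - r(M) = |E| - (|V| - c).
|E| = 8, |V| = 7, c = 1.
Nullity = 8 - (7 - 1) = 8 - 6 = 2.

2


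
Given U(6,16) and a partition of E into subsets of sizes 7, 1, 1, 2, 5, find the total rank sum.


r(Ai) = min(|Ai|, 6) for each part.
Sum = min(7,6) + min(1,6) + min(1,6) + min(2,6) + min(5,6)
    = 6 + 1 + 1 + 2 + 5
    = 15.

15


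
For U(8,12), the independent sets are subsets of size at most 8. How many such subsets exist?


Independent sets of U(8,12) are all subsets of size <= 8.
Count = C(12,0) + C(12,1) + C(12,2) + C(12,3) + C(12,4) + C(12,5) + C(12,6) + C(12,7) + C(12,8)
     = 1 + 12 + 66 + 220 + 495 + 792 + 924 + 792 + 495
     = 3797.

3797


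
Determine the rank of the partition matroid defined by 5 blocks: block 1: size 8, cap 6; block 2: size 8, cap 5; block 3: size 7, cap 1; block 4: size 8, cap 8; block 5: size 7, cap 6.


Rank of a partition matroid = sum of min(|Si|, ci) for each block.
= min(8,6) + min(8,5) + min(7,1) + min(8,8) + min(7,6)
= 6 + 5 + 1 + 8 + 6
= 26.

26


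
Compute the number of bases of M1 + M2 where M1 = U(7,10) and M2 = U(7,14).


Bases of a direct sum M1 + M2: |B| = |B(M1)| * |B(M2)|.
|B(U(7,10))| = C(10,7) = 120.
|B(U(7,14))| = C(14,7) = 3432.
Total bases = 120 * 3432 = 411840.

411840


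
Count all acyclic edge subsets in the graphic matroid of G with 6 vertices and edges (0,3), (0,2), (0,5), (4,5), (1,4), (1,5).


An independent set in a graphic matroid is an acyclic edge subset.
G has 6 vertices and 6 edges.
Enumerate all 2^6 = 64 subsets, checking for acyclicity.
Total independent sets = 56.

56


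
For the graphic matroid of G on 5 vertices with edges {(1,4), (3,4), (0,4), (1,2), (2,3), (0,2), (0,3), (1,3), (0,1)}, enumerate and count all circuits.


A circuit in a graphic matroid = edge set of a simple cycle.
G has 5 vertices and 9 edges.
Enumerating all minimal edge subsets forming cycles...
Total circuits found: 22.

22


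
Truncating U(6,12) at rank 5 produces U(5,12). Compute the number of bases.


Truncating U(6,12) to rank 5 gives U(5,12).
Bases of U(5,12) are all 5-element subsets of 12 elements.
Number of bases = C(12,5) = 12! / (5! * 7!) = 792.

792


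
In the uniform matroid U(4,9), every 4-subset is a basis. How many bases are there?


Bases of U(4,9) are all 4-element subsets of the 9-element ground set.
Number of bases = C(9,4).
C(9,4) = 9! / (4! * 5!) = 126.

126


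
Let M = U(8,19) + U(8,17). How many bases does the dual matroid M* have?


(M1+M2)* = M1* + M2*.
M1* = U(11,19), bases: C(19,11) = 75582.
M2* = U(9,17), bases: C(17,9) = 24310.
|B(M*)| = 75582 * 24310 = 1837398420.

1837398420


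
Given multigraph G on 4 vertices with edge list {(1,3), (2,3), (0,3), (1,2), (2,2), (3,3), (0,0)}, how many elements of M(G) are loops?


In a graphic matroid, a loop is a self-loop edge (u,u) with rank 0.
Examining all 7 edges for self-loops...
Self-loops found: (2,2), (3,3), (0,0)
Number of loops = 3.

3


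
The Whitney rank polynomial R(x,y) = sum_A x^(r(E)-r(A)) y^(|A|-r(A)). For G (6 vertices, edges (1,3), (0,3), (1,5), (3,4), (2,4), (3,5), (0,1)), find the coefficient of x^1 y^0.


R(x,y) = sum over A in 2^E of x^(r(E)-r(A)) * y^(|A|-r(A)).
G has 6 vertices, 7 edges. r(E) = 5.
Enumerate all 2^7 = 128 subsets.
Count subsets with r(E)-r(A)=1 and |A|-r(A)=0: 26.

26


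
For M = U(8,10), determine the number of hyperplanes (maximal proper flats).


Hyperplanes of U(8,10) are flats of rank 7.
In a uniform matroid, these are exactly the (7)-element subsets.
Count = (10 choose 7) = 120.

120


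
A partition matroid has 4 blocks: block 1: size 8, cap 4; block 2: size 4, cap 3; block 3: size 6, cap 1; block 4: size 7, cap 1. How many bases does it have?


A basis picks exactly ci elements from block i.
Number of bases = product of C(|Si|, ci).
= C(8,4) * C(4,3) * C(6,1) * C(7,1)
= 70 * 4 * 6 * 7
= 11760.

11760


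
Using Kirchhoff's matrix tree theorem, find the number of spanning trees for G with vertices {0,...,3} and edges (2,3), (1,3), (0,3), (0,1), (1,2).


By Kirchhoff's matrix tree theorem, the number of spanning trees equals
the determinant of any cofactor of the Laplacian matrix L.
G has 4 vertices and 5 edges.
Computing the (3 x 3) cofactor determinant gives 8.

8


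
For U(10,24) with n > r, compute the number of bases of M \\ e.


Deleting e from U(10,24) gives U(10,23) since n > r.
Bases of U(10,23) = C(23,10) = 1144066.

1144066


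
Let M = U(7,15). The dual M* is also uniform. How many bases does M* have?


The dual of U(r,n) is U(n-r, n) = U(8,15).
Bases of U(8,15) are all (8)-element subsets.
|B(M*)| = C(15,8) = 6435.

6435


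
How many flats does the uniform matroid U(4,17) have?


Flats of U(4,17): every subset of size < 4 is a flat, plus E itself.
Count = (17 choose 0) + (17 choose 1) + (17 choose 2) + (17 choose 3) + 1
     = 1 + 17 + 136 + 680 + 1
     = 835.

835


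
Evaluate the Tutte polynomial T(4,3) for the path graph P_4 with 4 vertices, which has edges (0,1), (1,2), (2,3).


A path on 4 vertices is a tree with 3 edges.
T(x,y) = x^(3) for any tree.
T(4,3) = 4^3 = 64.

64


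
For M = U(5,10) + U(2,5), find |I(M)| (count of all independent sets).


For a direct sum, |I(M1+M2)| = |I(M1)| * |I(M2)|.
|I(U(5,10))| = sum C(10,k) for k=0..5 = 638.
|I(U(2,5))| = sum C(5,k) for k=0..2 = 16.
Total = 638 * 16 = 10208.

10208


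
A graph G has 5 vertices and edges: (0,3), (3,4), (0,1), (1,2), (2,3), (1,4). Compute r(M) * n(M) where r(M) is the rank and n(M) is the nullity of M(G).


r(M) = |V| - c = 5 - 1 = 4.
nullity = |E| - r(M) = 6 - 4 = 2.
Product = 4 * 2 = 8.

8


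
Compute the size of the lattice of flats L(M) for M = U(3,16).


Flats of U(3,16): every subset of size < 3 is a flat, plus E itself.
Count = (16 choose 0) + (16 choose 1) + (16 choose 2) + 1
     = 1 + 16 + 120 + 1
     = 138.

138


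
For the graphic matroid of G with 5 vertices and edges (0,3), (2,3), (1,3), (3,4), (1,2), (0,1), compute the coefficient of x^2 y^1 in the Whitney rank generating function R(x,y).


R(x,y) = sum over A in 2^E of x^(r(E)-r(A)) * y^(|A|-r(A)).
G has 5 vertices, 6 edges. r(E) = 4.
Enumerate all 2^6 = 64 subsets.
Count subsets with r(E)-r(A)=2 and |A|-r(A)=1: 2.

2


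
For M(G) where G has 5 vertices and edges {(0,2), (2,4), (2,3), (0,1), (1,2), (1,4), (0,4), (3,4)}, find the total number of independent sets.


An independent set in a graphic matroid is an acyclic edge subset.
G has 5 vertices and 8 edges.
Enumerate all 2^8 = 256 subsets, checking for acyclicity.
Total independent sets = 128.

128


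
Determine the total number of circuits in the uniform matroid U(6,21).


In U(6,21), circuits are the (7)-element subsets.
Any set of 7 elements is dependent, and removing any one element gives
an independent set of size 6, so it is a minimal dependent set.
Number of circuits = C(21,7) = 116280.

116280


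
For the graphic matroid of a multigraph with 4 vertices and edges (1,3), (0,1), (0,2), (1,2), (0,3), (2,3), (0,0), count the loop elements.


In a graphic matroid, a loop is a self-loop edge (u,u) with rank 0.
Examining all 7 edges for self-loops...
Self-loops found: (0,0)
Number of loops = 1.

1


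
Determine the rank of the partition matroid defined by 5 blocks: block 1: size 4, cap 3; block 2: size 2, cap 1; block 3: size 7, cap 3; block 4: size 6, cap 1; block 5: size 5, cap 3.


Rank of a partition matroid = sum of min(|Si|, ci) for each block.
= min(4,3) + min(2,1) + min(7,3) + min(6,1) + min(5,3)
= 3 + 1 + 3 + 1 + 3
= 11.

11


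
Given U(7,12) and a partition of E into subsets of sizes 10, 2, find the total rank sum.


r(Ai) = min(|Ai|, 7) for each part.
Sum = min(10,7) + min(2,7)
    = 7 + 2
    = 9.

9


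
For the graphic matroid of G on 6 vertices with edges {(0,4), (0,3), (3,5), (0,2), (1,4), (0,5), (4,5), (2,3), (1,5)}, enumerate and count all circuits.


A circuit in a graphic matroid = edge set of a simple cycle.
G has 6 vertices and 9 edges.
Enumerating all minimal edge subsets forming cycles...
Total circuits found: 10.

10


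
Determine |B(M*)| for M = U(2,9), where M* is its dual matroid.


The dual of U(r,n) is U(n-r, n) = U(7,9).
Bases of U(7,9) are all (7)-element subsets.
|B(M*)| = C(9,7) = 36.

36


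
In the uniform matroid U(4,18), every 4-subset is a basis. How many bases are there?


Bases of U(4,18) are all 4-element subsets of the 18-element ground set.
Number of bases = C(18,4).
C(18,4) = (18 * 17 * 16 * 15) / (1 * 2 * 3 * 4) = 3060.

3060


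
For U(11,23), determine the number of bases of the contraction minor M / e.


Contracting e from U(11,23) gives U(10,22).
Bases of U(10,22) = C(22,10) = 646646.

646646


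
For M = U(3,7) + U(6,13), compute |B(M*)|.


(M1+M2)* = M1* + M2*.
M1* = U(4,7), bases: C(7,4) = 35.
M2* = U(7,13), bases: C(13,7) = 1716.
|B(M*)| = 35 * 1716 = 60060.

60060


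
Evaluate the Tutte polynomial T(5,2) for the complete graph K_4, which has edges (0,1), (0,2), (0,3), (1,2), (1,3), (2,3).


T(K_4; x,y) = x^3 + 3x^2 + 4xy + 2x + y^3 + 3y^2 + 2y.
Substituting x=5, y=2:
= 125 + 75 + 40 + 10 + 8 + 12 + 4
= 274.

274


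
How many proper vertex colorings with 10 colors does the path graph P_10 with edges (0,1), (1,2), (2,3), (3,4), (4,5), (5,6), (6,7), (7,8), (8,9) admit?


P(P_10, k) = k * (k-1)^(9).
P(10) = 10 * 9^9 = 10 * 387420489 = 3874204890.

3874204890


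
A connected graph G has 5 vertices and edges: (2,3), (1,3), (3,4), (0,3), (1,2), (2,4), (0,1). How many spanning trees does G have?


By Kirchhoff's matrix tree theorem, the number of spanning trees equals
the determinant of any cofactor of the Laplacian matrix L.
G has 5 vertices and 7 edges.
Computing the (4 x 4) cofactor determinant gives 21.

21


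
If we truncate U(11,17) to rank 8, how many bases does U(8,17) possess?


Truncating U(11,17) to rank 8 gives U(8,17).
Bases of U(8,17) are all 8-element subsets of 17 elements.
Number of bases = C(17,8) = 17! / (8! * 9!) = 24310.

24310


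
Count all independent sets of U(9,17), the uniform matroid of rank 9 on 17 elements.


Independent sets of U(9,17) are all subsets of size <= 9.
Count = (17 choose 0) + (17 choose 1) + (17 choose 2) + (17 choose 3) + (17 choose 4) + (17 choose 5) + (17 choose 6) + (17 choose 7) + (17 choose 8) + (17 choose 9)
     = 1 + 17 + 136 + 680 + 2380 + 6188 + 12376 + 19448 + 24310 + 24310
     = 89846.

89846


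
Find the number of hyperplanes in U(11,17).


Hyperplanes of U(11,17) are flats of rank 10.
In a uniform matroid, these are exactly the (10)-element subsets.
Count = C(17,10) = 19448.

19448


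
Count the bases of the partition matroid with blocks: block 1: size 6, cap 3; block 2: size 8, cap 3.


A basis picks exactly ci elements from block i.
Number of bases = product of C(|Si|, ci).
= C(6,3) * C(8,3)
= 20 * 56
= 1120.

1120


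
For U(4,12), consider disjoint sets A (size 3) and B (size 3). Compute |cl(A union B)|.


|A union B| = 3 + 3 = 6 (disjoint).
In U(4,12), cl(S) = S if |S| < 4, else cl(S) = E.
Since 6 >= 4, cl(A union B) = E.
|cl(A union B)| = 12.

12


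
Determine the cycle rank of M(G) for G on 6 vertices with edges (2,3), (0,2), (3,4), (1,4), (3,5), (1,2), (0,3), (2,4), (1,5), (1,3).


Cycle rank (nullity) = |E| - r(M) = |E| - (|V| - c).
|E| = 10, |V| = 6, c = 1.
Nullity = 10 - (6 - 1) = 10 - 5 = 5.

5


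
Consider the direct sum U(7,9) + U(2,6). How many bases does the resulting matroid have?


Bases of a direct sum M1 + M2: |B| = |B(M1)| * |B(M2)|.
|B(U(7,9))| = C(9,7) = 36.
|B(U(2,6))| = C(6,2) = 15.
Total bases = 36 * 15 = 540.

540


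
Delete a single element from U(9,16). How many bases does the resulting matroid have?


Deleting e from U(9,16) gives U(9,15) since n > r.
Bases of U(9,15) = C(15,9) = 5005.

5005


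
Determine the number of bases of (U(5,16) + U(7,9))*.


(M1+M2)* = M1* + M2*.
M1* = U(11,16), bases: C(16,11) = 4368.
M2* = U(2,9), bases: C(9,2) = 36.
|B(M*)| = 4368 * 36 = 157248.

157248


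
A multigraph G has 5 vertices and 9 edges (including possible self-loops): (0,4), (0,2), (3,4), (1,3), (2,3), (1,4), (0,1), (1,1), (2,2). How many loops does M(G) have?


In a graphic matroid, a loop is a self-loop edge (u,u) with rank 0.
Examining all 9 edges for self-loops...
Self-loops found: (1,1), (2,2)
Number of loops = 2.

2


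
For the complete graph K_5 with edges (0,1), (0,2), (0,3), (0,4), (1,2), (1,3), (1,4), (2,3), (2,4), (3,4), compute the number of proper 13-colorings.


P(K_5, k) = k(k-1)(k-2)...(k-4).
P(13) = (13) * (12) * (11) * (10) * (9) = 154440.

154440


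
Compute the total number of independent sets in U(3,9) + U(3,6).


For a direct sum, |I(M1+M2)| = |I(M1)| * |I(M2)|.
|I(U(3,9))| = sum C(9,k) for k=0..3 = 130.
|I(U(3,6))| = sum C(6,k) for k=0..3 = 42.
Total = 130 * 42 = 5460.

5460


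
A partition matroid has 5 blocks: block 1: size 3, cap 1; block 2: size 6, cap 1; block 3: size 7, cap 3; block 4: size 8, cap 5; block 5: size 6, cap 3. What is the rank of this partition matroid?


Rank of a partition matroid = sum of min(|Si|, ci) for each block.
= min(3,1) + min(6,1) + min(7,3) + min(8,5) + min(6,3)
= 1 + 1 + 3 + 5 + 3
= 13.

13


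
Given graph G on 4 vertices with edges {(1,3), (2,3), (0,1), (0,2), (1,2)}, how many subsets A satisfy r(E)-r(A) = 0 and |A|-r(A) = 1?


R(x,y) = sum over A in 2^E of x^(r(E)-r(A)) * y^(|A|-r(A)).
G has 4 vertices, 5 edges. r(E) = 3.
Enumerate all 2^5 = 32 subsets.
Count subsets with r(E)-r(A)=0 and |A|-r(A)=1: 5.

5


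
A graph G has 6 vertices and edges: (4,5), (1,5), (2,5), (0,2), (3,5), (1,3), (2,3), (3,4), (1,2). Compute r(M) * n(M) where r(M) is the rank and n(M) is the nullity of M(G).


r(M) = |V| - c = 6 - 1 = 5.
nullity = |E| - r(M) = 9 - 5 = 4.
Product = 5 * 4 = 20.

20


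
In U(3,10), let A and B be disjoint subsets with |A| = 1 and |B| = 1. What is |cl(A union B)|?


|A union B| = 1 + 1 = 2 (disjoint).
In U(3,10), cl(S) = S if |S| < 3, else cl(S) = E.
Since 2 < 3, cl(A union B) = A union B.
|cl(A union B)| = 2.

2


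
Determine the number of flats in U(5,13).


Flats of U(5,13): every subset of size < 5 is a flat, plus E itself.
Count = (13 choose 0) + (13 choose 1) + (13 choose 2) + (13 choose 3) + (13 choose 4) + 1
     = 1 + 13 + 78 + 286 + 715 + 1
     = 1094.

1094


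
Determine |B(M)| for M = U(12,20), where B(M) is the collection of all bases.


Bases of U(12,20) are all 12-element subsets of the 20-element ground set.
Number of bases = C(20,12).
C(20,12) = 20! / (12! * 8!) = 125970.

125970


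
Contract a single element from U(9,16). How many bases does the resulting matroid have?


Contracting e from U(9,16) gives U(8,15).
Bases of U(8,15) = (15 choose 8) = 6435.

6435


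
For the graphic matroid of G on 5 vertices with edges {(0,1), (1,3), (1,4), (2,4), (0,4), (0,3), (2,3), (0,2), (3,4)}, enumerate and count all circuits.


A circuit in a graphic matroid = edge set of a simple cycle.
G has 5 vertices and 9 edges.
Enumerating all minimal edge subsets forming cycles...
Total circuits found: 22.

22


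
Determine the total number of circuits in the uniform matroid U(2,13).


In U(2,13), circuits are the (3)-element subsets.
Any set of 3 elements is dependent, and removing any one element gives
an independent set of size 2, so it is a minimal dependent set.
Number of circuits = C(13,3) = (13 * 12 * 11) / (1 * 2 * 3) = 286.

286


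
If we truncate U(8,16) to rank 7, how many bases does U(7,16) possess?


Truncating U(8,16) to rank 7 gives U(7,16).
Bases of U(7,16) are all 7-element subsets of 16 elements.
Number of bases = (16 choose 7) = 11440.

11440


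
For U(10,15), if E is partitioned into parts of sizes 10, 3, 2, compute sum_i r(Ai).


r(Ai) = min(|Ai|, 10) for each part.
Sum = min(10,10) + min(3,10) + min(2,10)
    = 10 + 3 + 2
    = 15.

15


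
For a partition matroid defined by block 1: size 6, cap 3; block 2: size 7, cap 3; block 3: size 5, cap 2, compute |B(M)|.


A basis picks exactly ci elements from block i.
Number of bases = product of C(|Si|, ci).
= C(6,3) * C(7,3) * C(5,2)
= 20 * 35 * 10
= 7000.

7000


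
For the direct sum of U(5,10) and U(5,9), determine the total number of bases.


Bases of a direct sum M1 + M2: |B| = |B(M1)| * |B(M2)|.
|B(U(5,10))| = C(10,5) = 252.
|B(U(5,9))| = C(9,5) = 126.
Total bases = 252 * 126 = 31752.

31752


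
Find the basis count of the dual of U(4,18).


The dual of U(r,n) is U(n-r, n) = U(14,18).
Bases of U(14,18) are all (14)-element subsets.
|B(M*)| = (18 choose 14) = 3060.

3060


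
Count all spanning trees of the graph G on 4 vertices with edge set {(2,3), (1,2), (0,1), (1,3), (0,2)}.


By Kirchhoff's matrix tree theorem, the number of spanning trees equals
the determinant of any cofactor of the Laplacian matrix L.
G has 4 vertices and 5 edges.
Computing the (3 x 3) cofactor determinant gives 8.

8


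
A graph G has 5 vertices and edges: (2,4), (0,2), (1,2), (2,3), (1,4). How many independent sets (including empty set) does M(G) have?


An independent set in a graphic matroid is an acyclic edge subset.
G has 5 vertices and 5 edges.
Enumerate all 2^5 = 32 subsets, checking for acyclicity.
Total independent sets = 28.

28


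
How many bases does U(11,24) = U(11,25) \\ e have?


Deleting e from U(11,25) gives U(11,24) since n > r.
Bases of U(11,24) = C(24,11) = 2496144.

2496144


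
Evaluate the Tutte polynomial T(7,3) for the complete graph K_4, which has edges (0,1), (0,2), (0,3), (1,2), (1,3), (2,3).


T(K_4; x,y) = x^3 + 3x^2 + 4xy + 2x + y^3 + 3y^2 + 2y.
Substituting x=7, y=3:
= 343 + 147 + 84 + 14 + 27 + 27 + 6
= 648.

648


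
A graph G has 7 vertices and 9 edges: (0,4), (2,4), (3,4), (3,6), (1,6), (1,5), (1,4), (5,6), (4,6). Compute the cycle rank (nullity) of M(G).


Cycle rank (nullity) = |E| - r(M) = |E| - (|V| - c).
|E| = 9, |V| = 7, c = 1.
Nullity = 9 - (7 - 1) = 9 - 6 = 3.

3
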